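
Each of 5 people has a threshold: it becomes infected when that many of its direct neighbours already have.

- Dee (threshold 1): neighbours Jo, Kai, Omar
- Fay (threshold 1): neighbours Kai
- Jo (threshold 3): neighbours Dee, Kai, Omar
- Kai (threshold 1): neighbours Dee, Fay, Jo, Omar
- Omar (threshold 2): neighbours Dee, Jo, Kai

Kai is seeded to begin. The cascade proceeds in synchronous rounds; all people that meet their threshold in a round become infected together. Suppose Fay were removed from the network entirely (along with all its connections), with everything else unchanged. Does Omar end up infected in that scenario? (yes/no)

yes

With Fay removed:
Round 1 — Kai becomes infected (initial).
Round 2 — checking thresholds:
  Dee: 1 of 3 neighbours ≥ 1, becomes infected.
  Jo: 1 of 3 neighbours < 3, holds.
  Omar: 1 of 3 neighbours < 2, holds.
Round 3 — checking thresholds:
  Jo: 2 of 3 neighbours < 3, holds.
  Omar: 2 of 3 neighbours ≥ 2, becomes infected.
Round 4 — checking thresholds:
  Jo: 3 of 3 neighbours ≥ 3, becomes infected.
Round 5 — no new infections; cascade stops.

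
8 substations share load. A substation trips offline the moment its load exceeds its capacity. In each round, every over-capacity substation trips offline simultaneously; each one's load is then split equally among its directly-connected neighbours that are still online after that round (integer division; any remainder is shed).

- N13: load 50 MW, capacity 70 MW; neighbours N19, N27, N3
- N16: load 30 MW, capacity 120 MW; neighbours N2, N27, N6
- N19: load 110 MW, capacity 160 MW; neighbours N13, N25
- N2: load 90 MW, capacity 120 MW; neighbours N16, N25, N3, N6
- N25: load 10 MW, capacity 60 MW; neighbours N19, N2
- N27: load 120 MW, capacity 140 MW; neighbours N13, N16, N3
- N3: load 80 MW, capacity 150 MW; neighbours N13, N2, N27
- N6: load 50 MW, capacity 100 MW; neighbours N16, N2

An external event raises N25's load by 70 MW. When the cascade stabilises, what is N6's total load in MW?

93

Round 1 — N25 at 80 > 60. N25 trips offline.
  N25 sheds 80 MW to N19, N2: 40 each.
    N19: 110+40 = 150 ≤ 160
    N2: 90+40 = 130 > 120
Round 2 — N2 trips offline.
  N2 sheds 130 MW to N16, N3, N6: 43 each (1 lost).
    N16: 30+43 = 73 ≤ 120
    N3: 80+43 = 123 ≤ 150
    N6: 50+43 = 93 ≤ 100
No further trips.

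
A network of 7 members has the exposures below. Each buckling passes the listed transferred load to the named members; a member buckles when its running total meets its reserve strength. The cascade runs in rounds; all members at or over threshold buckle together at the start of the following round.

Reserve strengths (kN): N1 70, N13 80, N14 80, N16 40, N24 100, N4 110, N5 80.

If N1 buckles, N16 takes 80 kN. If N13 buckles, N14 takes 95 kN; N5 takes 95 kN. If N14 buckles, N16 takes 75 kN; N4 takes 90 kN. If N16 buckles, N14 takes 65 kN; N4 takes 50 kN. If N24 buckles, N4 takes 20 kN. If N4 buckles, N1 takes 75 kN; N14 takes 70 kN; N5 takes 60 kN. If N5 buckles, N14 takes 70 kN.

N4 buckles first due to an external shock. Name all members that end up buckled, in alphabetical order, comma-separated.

N1, N14, N16, N4

Round 1 — N4 buckles (initial).
  N1: +75 → 75 ≥ 70
  N14: +70 → 70 < 80
  N5: +60 → 60 < 80
Round 2 — N1 buckles.
  N16: +80 → 80 ≥ 40
Round 3 — N16 buckles.
  N14: +65 → 135 ≥ 80
Round 4 — N14 buckles.
No further bucklings.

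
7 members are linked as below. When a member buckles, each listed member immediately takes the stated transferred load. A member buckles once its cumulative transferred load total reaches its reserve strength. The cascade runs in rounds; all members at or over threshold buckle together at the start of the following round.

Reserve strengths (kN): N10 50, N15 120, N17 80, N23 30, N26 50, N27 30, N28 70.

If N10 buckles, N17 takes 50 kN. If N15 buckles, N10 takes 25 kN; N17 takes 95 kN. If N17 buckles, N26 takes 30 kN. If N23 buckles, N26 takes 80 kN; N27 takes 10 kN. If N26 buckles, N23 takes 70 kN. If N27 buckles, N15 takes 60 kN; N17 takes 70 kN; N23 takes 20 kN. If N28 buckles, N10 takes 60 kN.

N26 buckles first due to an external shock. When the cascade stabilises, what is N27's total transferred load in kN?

10

Round 1 — N26 buckles (initial).
  N23: +70 → 70 ≥ 30
Round 2 — N23 buckles.
  N27: +10 → 10 < 30
No further bucklings.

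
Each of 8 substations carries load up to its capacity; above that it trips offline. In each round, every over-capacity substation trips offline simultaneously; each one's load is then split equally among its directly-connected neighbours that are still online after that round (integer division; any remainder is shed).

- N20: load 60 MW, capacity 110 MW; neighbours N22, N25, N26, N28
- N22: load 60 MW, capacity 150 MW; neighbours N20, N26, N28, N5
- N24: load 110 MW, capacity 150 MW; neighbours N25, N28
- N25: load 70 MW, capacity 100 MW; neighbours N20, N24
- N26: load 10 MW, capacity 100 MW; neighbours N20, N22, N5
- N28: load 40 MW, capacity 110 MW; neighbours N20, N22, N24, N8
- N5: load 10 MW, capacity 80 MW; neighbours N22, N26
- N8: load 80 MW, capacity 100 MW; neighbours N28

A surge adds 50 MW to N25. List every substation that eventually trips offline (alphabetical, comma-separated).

N20, N22, N24, N25, N26, N28, N5, N8

Round 1 — N25 at 120 > 100. N25 trips offline.
  N25 sheds 120 MW to N20, N24: 60 each.
    N20: 60+60 = 120 > 110
    N24: 110+60 = 170 > 150
Round 2 — N20, N24 trip offline.
  N20 sheds 120 MW to N22, N26, N28: 40 each.
    N22: 60+40 = 100 ≤ 150
    N26: 10+40 = 50 ≤ 100
    N28: 40+40 = 80 ≤ 110
  N24 sheds 170 MW to N28: 170 each.
    N28: 80+170 = 250 > 110
Round 3 — N28 trips offline.
  N28 sheds 250 MW to N22, N8: 125 each.
    N22: 100+125 = 225 > 150
    N8: 80+125 = 205 > 100
Round 4 — N22, N8 trip offline.
  N22 sheds 225 MW to N26, N5: 112 each (1 lost).
    N26: 50+112 = 162 > 100
    N5: 10+112 = 122 > 80
  N8 sheds 205 MW: no online neighbours, lost.
Round 5 — N26, N5 trip offline.
  N26 sheds 162 MW: no online neighbours, lost.
  N5 sheds 122 MW: no online neighbours, lost.
No further trips.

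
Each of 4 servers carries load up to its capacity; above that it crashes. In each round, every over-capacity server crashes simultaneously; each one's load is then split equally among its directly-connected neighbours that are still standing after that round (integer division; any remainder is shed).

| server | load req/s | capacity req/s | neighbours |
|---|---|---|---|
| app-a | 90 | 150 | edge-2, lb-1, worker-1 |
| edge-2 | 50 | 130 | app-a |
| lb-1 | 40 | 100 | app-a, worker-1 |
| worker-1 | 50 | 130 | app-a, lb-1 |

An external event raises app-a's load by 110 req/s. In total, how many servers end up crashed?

Round 1 — app-a at 200 > 150. app-a crashes.
  app-a sheds 200 req/s to edge-2, lb-1, worker-1: 66 each (2 lost).
    edge-2: 50+66 = 116 ≤ 130
    lb-1: 40+66 = 106 > 100
    worker-1: 50+66 = 116 ≤ 130
Round 2 — lb-1 crashes.
  lb-1 sheds 106 req/s to worker-1: 106 each.
    worker-1: 116+106 = 222 > 130
Round 3 — worker-1 crashes.
  worker-1 sheds 222 req/s: no online neighbours, lost.
No further crashes.

3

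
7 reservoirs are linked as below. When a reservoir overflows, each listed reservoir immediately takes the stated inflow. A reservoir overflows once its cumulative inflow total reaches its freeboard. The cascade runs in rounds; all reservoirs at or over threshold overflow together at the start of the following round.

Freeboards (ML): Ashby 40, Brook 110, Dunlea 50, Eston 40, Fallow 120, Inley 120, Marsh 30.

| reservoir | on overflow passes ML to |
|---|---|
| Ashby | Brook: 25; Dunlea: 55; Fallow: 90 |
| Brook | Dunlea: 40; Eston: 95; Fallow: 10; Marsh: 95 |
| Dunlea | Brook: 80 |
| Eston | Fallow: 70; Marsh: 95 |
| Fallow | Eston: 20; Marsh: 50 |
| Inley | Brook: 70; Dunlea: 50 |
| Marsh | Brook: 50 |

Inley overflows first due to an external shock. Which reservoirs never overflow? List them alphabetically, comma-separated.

Round 1 — Inley overflows (initial).
  Brook: +70 → 70 < 110
  Dunlea: +50 → 50 ≥ 50
Round 2 — Dunlea overflows.
  Brook: +80 → 150 ≥ 110
Round 3 — Brook overflows.
  Eston: +95 → 95 ≥ 40
  Fallow: +10 → 10 < 120
  Marsh: +95 → 95 ≥ 30
Round 4 — Eston, Marsh overflow.
  Fallow: +70 → 80 < 120
No further overflows.

Ashby, Fallow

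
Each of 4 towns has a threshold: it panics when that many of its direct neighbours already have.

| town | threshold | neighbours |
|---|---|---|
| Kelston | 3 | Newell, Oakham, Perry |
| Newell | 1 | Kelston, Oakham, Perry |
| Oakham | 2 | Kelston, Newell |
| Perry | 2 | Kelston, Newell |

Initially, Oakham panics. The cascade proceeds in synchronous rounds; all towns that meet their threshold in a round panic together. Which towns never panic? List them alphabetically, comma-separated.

Kelston, Perry

Round 1 — Oakham panics (initial).
Round 2 — checking thresholds:
  Kelston: 1 of 3 neighbours < 3, below threshold.
  Newell: 1 of 3 neighbours ≥ 1, panics.
Round 3 — no new panics; cascade stops.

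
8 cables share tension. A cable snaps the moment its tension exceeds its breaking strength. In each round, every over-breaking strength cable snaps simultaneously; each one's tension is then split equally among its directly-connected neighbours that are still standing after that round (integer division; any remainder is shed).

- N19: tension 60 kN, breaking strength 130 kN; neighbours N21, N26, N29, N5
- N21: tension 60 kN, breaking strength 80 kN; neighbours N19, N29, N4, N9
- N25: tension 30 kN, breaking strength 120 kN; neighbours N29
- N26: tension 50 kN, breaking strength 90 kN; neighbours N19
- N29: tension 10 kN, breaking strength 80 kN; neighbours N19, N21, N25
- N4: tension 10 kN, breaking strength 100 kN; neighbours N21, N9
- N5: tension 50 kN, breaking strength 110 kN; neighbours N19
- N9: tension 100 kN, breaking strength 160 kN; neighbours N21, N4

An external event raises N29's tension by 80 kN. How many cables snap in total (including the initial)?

2

Round 1 — N29 at 90 > 80. N29 snaps.
  N29 sheds 90 kN to N19, N21, N25: 30 each.
    N19: 60+30 = 90 ≤ 130
    N21: 60+30 = 90 > 80
    N25: 30+30 = 60 ≤ 120
Round 2 — N21 snaps.
  N21 sheds 90 kN to N19, N4, N9: 30 each.
    N19: 90+30 = 120 ≤ 130
    N4: 10+30 = 40 ≤ 100
    N9: 100+30 = 130 ≤ 160
No further breaks.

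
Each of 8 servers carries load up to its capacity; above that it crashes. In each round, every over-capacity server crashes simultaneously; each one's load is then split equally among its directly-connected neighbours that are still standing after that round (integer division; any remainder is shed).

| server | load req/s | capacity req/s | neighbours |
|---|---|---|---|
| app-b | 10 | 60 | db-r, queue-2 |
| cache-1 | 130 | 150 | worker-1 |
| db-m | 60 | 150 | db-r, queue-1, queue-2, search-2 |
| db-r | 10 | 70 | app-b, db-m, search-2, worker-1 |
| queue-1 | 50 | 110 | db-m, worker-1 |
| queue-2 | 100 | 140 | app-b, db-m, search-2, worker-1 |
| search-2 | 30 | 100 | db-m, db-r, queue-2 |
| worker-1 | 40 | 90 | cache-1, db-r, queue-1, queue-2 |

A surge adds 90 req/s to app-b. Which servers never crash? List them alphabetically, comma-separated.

Round 1 — app-b at 100 > 60. app-b crashes.
  app-b sheds 100 req/s to db-r, queue-2: 50 each.
    db-r: 10+50 = 60 ≤ 70
    queue-2: 100+50 = 150 > 140
Round 2 — queue-2 crashes.
  queue-2 sheds 150 req/s to db-m, search-2, worker-1: 50 each.
    db-m: 60+50 = 110 ≤ 150
    search-2: 30+50 = 80 ≤ 100
    worker-1: 40+50 = 90 ≤ 90
No further crashes.

cache-1, db-m, db-r, queue-1, search-2, worker-1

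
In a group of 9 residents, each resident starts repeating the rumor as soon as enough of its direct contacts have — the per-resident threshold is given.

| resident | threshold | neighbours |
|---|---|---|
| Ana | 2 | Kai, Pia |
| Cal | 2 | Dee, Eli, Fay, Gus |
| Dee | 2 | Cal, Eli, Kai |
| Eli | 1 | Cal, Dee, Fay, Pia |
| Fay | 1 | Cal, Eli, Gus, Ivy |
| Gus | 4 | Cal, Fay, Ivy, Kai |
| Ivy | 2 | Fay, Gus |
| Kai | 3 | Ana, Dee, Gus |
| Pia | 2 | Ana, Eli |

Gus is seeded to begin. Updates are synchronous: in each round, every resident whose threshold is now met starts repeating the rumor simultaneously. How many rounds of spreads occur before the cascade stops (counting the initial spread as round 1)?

4

Round 1 — Gus starts repeating the rumor (initial).
Round 2 — checking thresholds:
  Cal: 1 of 4 neighbours < 2, below threshold.
  Fay: 1 of 4 neighbours ≥ 1, starts repeating the rumor.
  Ivy: 1 of 2 neighbours < 2, below threshold.
  Kai: 1 of 3 neighbours < 3, below threshold.
Round 3 — checking thresholds:
  Cal: 2 of 4 neighbours ≥ 2, starts repeating the rumor.
  Eli: 1 of 4 neighbours ≥ 1, starts repeating the rumor.
  Ivy: 2 of 2 neighbours ≥ 2, starts repeating the rumor.
  Kai: 1 of 3 neighbours < 3, below threshold.
Round 4 — checking thresholds:
  Dee: 2 of 3 neighbours ≥ 2, starts repeating the rumor.
  Kai: 1 of 3 neighbours < 3, below threshold.
  Pia: 1 of 2 neighbours < 2, below threshold.
Round 5 — no new spreads; cascade stops.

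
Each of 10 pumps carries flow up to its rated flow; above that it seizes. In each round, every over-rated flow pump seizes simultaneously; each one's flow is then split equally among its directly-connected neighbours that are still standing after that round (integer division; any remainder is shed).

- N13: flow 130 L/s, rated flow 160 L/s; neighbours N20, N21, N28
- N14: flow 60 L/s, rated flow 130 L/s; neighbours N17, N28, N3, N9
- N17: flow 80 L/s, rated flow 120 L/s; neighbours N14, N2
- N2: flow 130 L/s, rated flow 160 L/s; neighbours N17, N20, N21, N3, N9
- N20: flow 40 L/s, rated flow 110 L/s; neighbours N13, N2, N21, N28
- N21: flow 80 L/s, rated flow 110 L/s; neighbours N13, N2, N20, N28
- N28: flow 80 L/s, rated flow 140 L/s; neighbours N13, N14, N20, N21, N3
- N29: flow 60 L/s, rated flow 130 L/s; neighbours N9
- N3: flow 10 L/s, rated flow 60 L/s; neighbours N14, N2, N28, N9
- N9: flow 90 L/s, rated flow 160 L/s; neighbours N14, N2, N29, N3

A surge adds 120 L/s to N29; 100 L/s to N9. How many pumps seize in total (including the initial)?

Round 1 — N29 at 180 > 130; N9 at 190 > 160. N29, N9 seize.
  N29 sheds 180 L/s: no online neighbours, lost.
  N9 sheds 190 L/s to N14, N2, N3: 63 each (1 lost).
    N14: 60+63 = 123 ≤ 130
    N2: 130+63 = 193 > 160
    N3: 10+63 = 73 > 60
Round 2 — N2, N3 seize.
  N2 sheds 193 L/s to N17, N20, N21: 64 each (1 lost).
    N17: 80+64 = 144 > 120
    N20: 40+64 = 104 ≤ 110
    N21: 80+64 = 144 > 110
  N3 sheds 73 L/s to N14, N28: 36 each (1 lost).
    N14: 123+36 = 159 > 130
    N28: 80+36 = 116 ≤ 140
Round 3 — N14, N17, N21 seize.
  N14 sheds 159 L/s to N28: 159 each.
    N28: 116+159 = 275 > 140
  N17 sheds 144 L/s: no online neighbours, lost.
  N21 sheds 144 L/s to N13, N20, N28: 48 each.
    N13: 130+48 = 178 > 160
    N20: 104+48 = 152 > 110
    N28: 275+48 = 323 > 140
Round 4 — N13, N20, N28 seize.
  N13 sheds 178 L/s: no online neighbours, lost.
  N20 sheds 152 L/s: no online neighbours, lost.
  N28 sheds 323 L/s: no online neighbours, lost.
No further seizures.

10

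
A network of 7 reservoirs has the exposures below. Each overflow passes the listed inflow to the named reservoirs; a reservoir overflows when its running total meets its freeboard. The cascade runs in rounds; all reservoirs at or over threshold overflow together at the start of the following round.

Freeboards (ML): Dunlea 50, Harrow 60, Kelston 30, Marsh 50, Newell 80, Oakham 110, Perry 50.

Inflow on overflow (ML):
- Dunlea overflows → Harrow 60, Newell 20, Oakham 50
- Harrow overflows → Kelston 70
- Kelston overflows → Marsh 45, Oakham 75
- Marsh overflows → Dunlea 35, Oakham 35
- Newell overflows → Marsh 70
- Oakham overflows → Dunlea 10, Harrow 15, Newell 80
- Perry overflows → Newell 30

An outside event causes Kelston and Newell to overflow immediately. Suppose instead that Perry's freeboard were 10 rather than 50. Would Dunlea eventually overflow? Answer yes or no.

no

With Perry's freeboard at 10:
Round 1 — Kelston, Newell overflow (initial).
  Marsh: +45+70 → 115 ≥ 50
  Oakham: +75 → 75 < 110
Round 2 — Marsh overflows.
  Dunlea: +35 → 35 < 50
  Oakham: +35 → 110 ≥ 110
Round 3 — Oakham overflows.
  Dunlea: +10 → 45 < 50
  Harrow: +15 → 15 < 60
No further overflows.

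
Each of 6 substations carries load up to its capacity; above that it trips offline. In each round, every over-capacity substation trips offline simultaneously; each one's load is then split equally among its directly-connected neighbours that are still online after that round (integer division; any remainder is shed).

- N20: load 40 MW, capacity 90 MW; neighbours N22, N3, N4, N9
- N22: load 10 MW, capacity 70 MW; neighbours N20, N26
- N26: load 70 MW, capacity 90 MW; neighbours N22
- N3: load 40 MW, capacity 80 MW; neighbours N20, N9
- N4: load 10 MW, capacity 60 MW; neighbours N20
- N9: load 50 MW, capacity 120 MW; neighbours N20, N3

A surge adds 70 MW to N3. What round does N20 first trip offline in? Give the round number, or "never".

Round 1 — N3 at 110 > 80. N3 trips offline.
  N3 sheds 110 MW to N20, N9: 55 each.
    N20: 40+55 = 95 > 90
    N9: 50+55 = 105 ≤ 120
Round 2 — N20 trips offline.
  N20 sheds 95 MW to N22, N4, N9: 31 each (2 lost).
    N22: 10+31 = 41 ≤ 70
    N4: 10+31 = 41 ≤ 60
    N9: 105+31 = 136 > 120
Round 3 — N9 trips offline.
  N9 sheds 136 MW: no online neighbours, lost.
No further trips.

2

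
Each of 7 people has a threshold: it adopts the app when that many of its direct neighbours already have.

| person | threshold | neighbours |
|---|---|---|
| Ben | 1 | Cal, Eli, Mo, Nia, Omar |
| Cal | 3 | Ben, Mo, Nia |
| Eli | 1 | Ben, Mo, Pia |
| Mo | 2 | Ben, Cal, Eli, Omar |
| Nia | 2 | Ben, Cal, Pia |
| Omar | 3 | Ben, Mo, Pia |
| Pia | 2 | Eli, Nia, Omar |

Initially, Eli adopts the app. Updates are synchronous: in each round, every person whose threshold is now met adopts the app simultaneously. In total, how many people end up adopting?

3

Round 1 — Eli adopts the app (initial).
Round 2 — checking thresholds:
  Ben: 1 of 5 neighbours ≥ 1, adopts the app.
  Mo: 1 of 4 neighbours < 2, below threshold.
  Pia: 1 of 3 neighbours < 2, below threshold.
Round 3 — checking thresholds:
  Cal: 1 of 3 neighbours < 3, below threshold.
  Mo: 2 of 4 neighbours ≥ 2, adopts the app.
  Nia: 1 of 3 neighbours < 2, below threshold.
  Omar: 1 of 3 neighbours < 3, below threshold.
  Pia: 1 of 3 neighbours < 2, below threshold.
Round 4 — no new adoptions; cascade stops.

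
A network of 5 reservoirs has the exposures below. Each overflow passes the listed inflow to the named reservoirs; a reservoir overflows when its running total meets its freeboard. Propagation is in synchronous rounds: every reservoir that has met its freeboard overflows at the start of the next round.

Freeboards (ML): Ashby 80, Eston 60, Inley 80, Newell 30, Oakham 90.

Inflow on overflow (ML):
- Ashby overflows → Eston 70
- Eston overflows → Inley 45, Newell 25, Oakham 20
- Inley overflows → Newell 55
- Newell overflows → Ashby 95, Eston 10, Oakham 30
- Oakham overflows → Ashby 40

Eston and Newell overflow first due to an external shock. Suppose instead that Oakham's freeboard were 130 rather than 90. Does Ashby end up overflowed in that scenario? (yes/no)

yes

With Oakham's freeboard at 130:
Round 1 — Eston, Newell overflow (initial).
  Ashby: +95 → 95 ≥ 80
  Inley: +45 → 45 < 80
  Oakham: +20+30 → 50 < 130
Round 2 — Ashby overflows.
No further overflows.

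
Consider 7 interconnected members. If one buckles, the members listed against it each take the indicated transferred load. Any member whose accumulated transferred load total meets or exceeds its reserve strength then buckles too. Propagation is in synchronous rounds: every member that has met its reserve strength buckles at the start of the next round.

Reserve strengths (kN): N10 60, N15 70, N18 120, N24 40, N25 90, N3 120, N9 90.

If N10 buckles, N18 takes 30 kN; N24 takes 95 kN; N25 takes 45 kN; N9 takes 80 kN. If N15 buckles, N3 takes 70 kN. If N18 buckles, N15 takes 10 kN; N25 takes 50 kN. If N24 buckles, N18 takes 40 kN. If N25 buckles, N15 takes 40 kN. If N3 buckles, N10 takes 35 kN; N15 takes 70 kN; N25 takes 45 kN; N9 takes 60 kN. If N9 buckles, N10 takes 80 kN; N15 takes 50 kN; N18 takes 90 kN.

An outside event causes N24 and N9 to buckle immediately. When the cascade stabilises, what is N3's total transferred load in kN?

70

Round 1 — N24, N9 buckle (initial).
  N10: +80 → 80 ≥ 60
  N15: +50 → 50 < 70
  N18: +40+90 → 130 ≥ 120
Round 2 — N10, N18 buckle.
  N15: +10 → 60 < 70
  N25: +45+50 → 95 ≥ 90
Round 3 — N25 buckles.
  N15: +40 → 100 ≥ 70
Round 4 — N15 buckles.
  N3: +70 → 70 < 120
No further bucklings.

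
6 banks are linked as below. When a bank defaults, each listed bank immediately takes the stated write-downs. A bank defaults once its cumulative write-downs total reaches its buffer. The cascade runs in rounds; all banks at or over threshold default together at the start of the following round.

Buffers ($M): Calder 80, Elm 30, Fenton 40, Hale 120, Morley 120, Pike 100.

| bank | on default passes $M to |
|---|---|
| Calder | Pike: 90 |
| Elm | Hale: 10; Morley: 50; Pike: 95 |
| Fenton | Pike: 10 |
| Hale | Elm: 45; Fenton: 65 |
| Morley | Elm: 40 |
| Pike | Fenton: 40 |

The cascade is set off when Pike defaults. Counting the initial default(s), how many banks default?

Round 1 — Pike defaults (initial).
  Fenton: +40 → 40 ≥ 40
Round 2 — Fenton defaults.
No further defaults.

2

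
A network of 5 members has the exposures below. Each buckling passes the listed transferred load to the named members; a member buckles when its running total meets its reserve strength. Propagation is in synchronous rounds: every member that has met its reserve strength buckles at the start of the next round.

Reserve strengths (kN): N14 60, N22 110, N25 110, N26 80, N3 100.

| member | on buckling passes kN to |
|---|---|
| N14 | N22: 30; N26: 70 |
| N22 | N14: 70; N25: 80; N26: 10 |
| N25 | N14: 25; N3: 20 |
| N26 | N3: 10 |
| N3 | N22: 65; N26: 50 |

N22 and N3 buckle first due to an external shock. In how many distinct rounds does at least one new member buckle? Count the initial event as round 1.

3

Round 1 — N22, N3 buckle (initial).
  N14: +70 → 70 ≥ 60
  N25: +80 → 80 < 110
  N26: +10+50 → 60 < 80
Round 2 — N14 buckles.
  N26: +70 → 130 ≥ 80
Round 3 — N26 buckles.
No further bucklings.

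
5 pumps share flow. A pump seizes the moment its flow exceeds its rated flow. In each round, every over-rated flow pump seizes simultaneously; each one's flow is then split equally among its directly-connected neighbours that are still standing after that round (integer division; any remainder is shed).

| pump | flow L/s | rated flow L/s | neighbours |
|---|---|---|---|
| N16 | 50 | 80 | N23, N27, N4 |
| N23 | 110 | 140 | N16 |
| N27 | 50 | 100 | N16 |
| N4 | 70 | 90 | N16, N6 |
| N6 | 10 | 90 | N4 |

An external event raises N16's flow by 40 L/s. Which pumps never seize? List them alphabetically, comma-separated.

N23, N27

Round 1 — N16 at 90 > 80. N16 seizes.
  N16 sheds 90 L/s to N23, N27, N4: 30 each.
    N23: 110+30 = 140 ≤ 140
    N27: 50+30 = 80 ≤ 100
    N4: 70+30 = 100 > 90
Round 2 — N4 seizes.
  N4 sheds 100 L/s to N6: 100 each.
    N6: 10+100 = 110 > 90
Round 3 — N6 seizes.
  N6 sheds 110 L/s: no online neighbours, lost.
No further seizures.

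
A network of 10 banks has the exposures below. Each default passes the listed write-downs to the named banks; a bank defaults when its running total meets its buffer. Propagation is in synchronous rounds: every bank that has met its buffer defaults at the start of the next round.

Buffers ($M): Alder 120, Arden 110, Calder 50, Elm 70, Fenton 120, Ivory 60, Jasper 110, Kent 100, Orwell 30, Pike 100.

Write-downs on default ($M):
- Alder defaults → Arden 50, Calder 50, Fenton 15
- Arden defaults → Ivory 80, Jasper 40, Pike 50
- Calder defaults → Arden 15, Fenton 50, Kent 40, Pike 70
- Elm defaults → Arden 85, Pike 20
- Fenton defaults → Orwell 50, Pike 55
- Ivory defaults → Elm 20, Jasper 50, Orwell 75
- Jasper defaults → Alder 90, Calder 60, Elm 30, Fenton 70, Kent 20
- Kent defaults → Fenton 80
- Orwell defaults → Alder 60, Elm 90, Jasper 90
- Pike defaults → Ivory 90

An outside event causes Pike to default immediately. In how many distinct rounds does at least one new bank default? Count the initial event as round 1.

Round 1 — Pike defaults (initial).
  Ivory: +90 → 90 ≥ 60
Round 2 — Ivory defaults.
  Elm: +20 → 20 < 70
  Jasper: +50 → 50 < 110
  Orwell: +75 → 75 ≥ 30
Round 3 — Orwell defaults.
  Alder: +60 → 60 < 120
  Elm: +90 → 110 ≥ 70
  Jasper: +90 → 140 ≥ 110
Round 4 — Elm, Jasper default.
  Alder: +90 → 150 ≥ 120
  Arden: +85 → 85 < 110
  Calder: +60 → 60 ≥ 50
  Fenton: +70 → 70 < 120
  Kent: +20 → 20 < 100
Round 5 — Alder, Calder default.
  Arden: +50+15 → 150 ≥ 110
  Fenton: +15+50 → 135 ≥ 120
  Kent: +40 → 60 < 100
Round 6 — Arden, Fenton default.
No further defaults.

6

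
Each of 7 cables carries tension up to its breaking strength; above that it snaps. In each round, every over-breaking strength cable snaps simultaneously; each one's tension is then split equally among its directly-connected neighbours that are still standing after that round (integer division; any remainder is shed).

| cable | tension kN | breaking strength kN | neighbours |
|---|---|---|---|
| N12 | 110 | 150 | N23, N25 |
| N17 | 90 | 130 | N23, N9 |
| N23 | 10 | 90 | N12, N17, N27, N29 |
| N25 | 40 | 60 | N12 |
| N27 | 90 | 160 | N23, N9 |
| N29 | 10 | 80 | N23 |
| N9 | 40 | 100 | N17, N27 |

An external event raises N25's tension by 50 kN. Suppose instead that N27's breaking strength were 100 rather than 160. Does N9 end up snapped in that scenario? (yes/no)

yes

With N27's breaking strength at 100:
Round 1 — N25 at 90 > 60. N25 snaps.
  N25 sheds 90 kN to N12: 90 each.
    N12: 110+90 = 200 > 150
Round 2 — N12 snaps.
  N12 sheds 200 kN to N23: 200 each.
    N23: 10+200 = 210 > 90
Round 3 — N23 snaps.
  N23 sheds 210 kN to N17, N27, N29: 70 each.
    N17: 90+70 = 160 > 130
    N27: 90+70 = 160 > 100
    N29: 10+70 = 80 ≤ 80
Round 4 — N17, N27 snap.
  N17 sheds 160 kN to N9: 160 each.
    N9: 40+160 = 200 > 100
  N27 sheds 160 kN to N9: 160 each.
    N9: 200+160 = 360 > 100
Round 5 — N9 snaps.
  N9 sheds 360 kN: no online neighbours, lost.
No further breaks.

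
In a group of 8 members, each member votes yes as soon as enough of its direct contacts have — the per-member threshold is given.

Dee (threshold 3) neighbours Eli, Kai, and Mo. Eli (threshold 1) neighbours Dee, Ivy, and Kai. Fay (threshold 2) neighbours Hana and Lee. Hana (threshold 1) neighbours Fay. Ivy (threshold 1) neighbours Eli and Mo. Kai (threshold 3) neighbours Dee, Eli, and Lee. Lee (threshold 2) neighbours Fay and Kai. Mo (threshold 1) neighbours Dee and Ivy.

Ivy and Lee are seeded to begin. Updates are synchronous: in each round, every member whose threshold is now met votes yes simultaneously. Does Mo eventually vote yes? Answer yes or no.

Round 1 — Ivy, Lee vote yes (initial).
Round 2 — checking thresholds:
  Eli: 1 of 3 neighbours ≥ 1, votes yes.
  Fay: 1 of 2 neighbours < 2, not yet.
  Kai: 1 of 3 neighbours < 3, not yet.
  Mo: 1 of 2 neighbours ≥ 1, votes yes.
Round 3 — no new yes votes; cascade stops.

yes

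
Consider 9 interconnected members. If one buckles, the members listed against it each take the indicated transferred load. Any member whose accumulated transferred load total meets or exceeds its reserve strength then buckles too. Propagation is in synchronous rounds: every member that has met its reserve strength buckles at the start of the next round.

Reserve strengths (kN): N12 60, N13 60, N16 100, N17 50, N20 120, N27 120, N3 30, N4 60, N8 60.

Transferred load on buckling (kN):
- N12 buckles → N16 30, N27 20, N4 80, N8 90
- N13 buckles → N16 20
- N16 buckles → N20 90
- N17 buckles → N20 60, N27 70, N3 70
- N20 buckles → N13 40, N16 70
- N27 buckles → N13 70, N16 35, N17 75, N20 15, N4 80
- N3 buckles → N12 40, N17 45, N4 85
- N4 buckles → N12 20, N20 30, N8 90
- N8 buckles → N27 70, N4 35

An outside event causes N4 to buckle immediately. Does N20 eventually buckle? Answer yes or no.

Round 1 — N4 buckles (initial).
  N12: +20 → 20 < 60
  N20: +30 → 30 < 120
  N8: +90 → 90 ≥ 60
Round 2 — N8 buckles.
  N27: +70 → 70 < 120
No further bucklings.

no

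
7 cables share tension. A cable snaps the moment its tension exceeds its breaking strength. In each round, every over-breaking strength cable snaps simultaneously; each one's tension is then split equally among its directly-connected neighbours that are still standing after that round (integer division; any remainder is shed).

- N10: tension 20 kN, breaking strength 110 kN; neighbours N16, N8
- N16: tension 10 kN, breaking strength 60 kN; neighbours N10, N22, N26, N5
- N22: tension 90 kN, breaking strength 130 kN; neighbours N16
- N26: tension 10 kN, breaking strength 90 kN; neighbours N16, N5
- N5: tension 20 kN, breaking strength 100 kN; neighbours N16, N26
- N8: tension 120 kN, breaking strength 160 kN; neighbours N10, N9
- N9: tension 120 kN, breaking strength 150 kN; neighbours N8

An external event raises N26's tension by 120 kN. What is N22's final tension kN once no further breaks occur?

115

Round 1 — N26 at 130 > 90. N26 snaps.
  N26 sheds 130 kN to N16, N5: 65 each.
    N16: 10+65 = 75 > 60
    N5: 20+65 = 85 ≤ 100
Round 2 — N16 snaps.
  N16 sheds 75 kN to N10, N22, N5: 25 each.
    N10: 20+25 = 45 ≤ 110
    N22: 90+25 = 115 ≤ 130
    N5: 85+25 = 110 > 100
Round 3 — N5 snaps.
  N5 sheds 110 kN: no online neighbours, lost.
No further breaks.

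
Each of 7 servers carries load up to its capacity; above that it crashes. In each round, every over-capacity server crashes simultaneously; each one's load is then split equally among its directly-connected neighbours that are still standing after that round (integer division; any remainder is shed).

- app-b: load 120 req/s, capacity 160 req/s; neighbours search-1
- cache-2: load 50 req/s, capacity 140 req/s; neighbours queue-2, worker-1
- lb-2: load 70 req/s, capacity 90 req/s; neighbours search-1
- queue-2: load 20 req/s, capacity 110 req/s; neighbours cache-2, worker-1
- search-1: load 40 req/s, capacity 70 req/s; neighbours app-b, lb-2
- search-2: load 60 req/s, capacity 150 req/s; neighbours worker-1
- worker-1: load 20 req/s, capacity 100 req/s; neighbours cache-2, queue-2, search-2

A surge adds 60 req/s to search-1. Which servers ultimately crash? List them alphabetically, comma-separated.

app-b, lb-2, search-1

Round 1 — search-1 at 100 > 70. search-1 crashes.
  search-1 sheds 100 req/s to app-b, lb-2: 50 each.
    app-b: 120+50 = 170 > 160
    lb-2: 70+50 = 120 > 90
Round 2 — app-b, lb-2 crash.
  app-b sheds 170 req/s: no online neighbours, lost.
  lb-2 sheds 120 req/s: no online neighbours, lost.
No further crashes.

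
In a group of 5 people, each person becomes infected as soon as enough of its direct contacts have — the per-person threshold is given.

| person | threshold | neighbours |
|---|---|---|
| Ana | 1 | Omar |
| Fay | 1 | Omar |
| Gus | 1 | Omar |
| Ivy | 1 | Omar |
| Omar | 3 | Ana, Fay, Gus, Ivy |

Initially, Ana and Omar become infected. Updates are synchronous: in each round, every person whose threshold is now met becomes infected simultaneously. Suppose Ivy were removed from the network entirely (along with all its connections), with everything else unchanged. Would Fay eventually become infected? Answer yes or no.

With Ivy removed:
Round 1 — Ana, Omar become infected (initial).
Round 2 — checking thresholds:
  Fay: 1 of 1 neighbours ≥ 1, becomes infected.
  Gus: 1 of 1 neighbours ≥ 1, becomes infected.
Round 3 — no new infections; cascade stops.

yes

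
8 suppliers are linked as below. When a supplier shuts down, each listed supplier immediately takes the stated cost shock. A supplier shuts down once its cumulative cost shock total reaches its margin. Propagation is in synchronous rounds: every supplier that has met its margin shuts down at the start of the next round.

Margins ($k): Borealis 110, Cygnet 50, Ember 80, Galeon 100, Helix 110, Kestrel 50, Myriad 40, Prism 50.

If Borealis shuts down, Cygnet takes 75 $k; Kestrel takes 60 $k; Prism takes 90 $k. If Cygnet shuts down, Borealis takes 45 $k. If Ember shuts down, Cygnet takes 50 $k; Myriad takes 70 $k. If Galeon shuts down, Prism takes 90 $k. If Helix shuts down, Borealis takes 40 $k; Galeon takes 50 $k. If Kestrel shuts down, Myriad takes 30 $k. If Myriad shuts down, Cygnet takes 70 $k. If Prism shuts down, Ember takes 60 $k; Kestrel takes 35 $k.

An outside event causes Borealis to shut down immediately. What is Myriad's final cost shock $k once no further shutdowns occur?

Round 1 — Borealis shuts down (initial).
  Cygnet: +75 → 75 ≥ 50
  Kestrel: +60 → 60 ≥ 50
  Prism: +90 → 90 ≥ 50
Round 2 — Cygnet, Kestrel, Prism shut down.
  Ember: +60 → 60 < 80
  Myriad: +30 → 30 < 40
No further shutdowns.

30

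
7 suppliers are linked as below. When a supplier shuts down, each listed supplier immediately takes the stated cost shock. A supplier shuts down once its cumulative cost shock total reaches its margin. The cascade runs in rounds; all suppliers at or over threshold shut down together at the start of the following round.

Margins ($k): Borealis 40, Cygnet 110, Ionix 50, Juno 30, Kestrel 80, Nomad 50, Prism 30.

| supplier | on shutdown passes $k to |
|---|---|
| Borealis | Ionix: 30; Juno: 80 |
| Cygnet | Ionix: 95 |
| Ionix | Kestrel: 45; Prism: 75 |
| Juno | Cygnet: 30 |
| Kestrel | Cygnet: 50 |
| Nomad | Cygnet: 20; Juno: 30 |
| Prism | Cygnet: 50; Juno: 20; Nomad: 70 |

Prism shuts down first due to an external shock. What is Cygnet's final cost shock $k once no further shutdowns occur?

Round 1 — Prism shuts down (initial).
  Cygnet: +50 → 50 < 110
  Juno: +20 → 20 < 30
  Nomad: +70 → 70 ≥ 50
Round 2 — Nomad shuts down.
  Cygnet: +20 → 70 < 110
  Juno: +30 → 50 ≥ 30
Round 3 — Juno shuts down.
  Cygnet: +30 → 100 < 110
No further shutdowns.

100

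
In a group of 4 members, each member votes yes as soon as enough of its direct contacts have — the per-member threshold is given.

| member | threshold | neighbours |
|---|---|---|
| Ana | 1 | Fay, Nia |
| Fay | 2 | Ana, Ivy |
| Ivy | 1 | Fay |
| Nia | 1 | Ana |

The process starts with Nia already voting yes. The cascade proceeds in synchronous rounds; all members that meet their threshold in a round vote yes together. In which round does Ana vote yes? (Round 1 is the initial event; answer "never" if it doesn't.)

2

Round 1 — Nia votes yes (initial).
Round 2 — checking thresholds:
  Ana: 1 of 2 neighbours ≥ 1, votes yes.
Round 3 — no new yes votes; cascade stops.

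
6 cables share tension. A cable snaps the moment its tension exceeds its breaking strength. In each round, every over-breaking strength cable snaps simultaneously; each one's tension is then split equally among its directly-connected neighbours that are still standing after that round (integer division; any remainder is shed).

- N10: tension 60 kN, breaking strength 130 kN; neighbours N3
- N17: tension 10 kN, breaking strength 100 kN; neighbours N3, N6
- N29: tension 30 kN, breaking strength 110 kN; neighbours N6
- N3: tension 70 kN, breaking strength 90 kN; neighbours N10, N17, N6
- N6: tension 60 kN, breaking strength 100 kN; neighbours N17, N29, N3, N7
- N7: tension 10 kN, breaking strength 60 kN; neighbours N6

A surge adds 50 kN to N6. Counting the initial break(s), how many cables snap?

2

Round 1 — N6 at 110 > 100. N6 snaps.
  N6 sheds 110 kN to N17, N29, N3, N7: 27 each (2 lost).
    N17: 10+27 = 37 ≤ 100
    N29: 30+27 = 57 ≤ 110
    N3: 70+27 = 97 > 90
    N7: 10+27 = 37 ≤ 60
Round 2 — N3 snaps.
  N3 sheds 97 kN to N10, N17: 48 each (1 lost).
    N10: 60+48 = 108 ≤ 130
    N17: 37+48 = 85 ≤ 100
No further breaks.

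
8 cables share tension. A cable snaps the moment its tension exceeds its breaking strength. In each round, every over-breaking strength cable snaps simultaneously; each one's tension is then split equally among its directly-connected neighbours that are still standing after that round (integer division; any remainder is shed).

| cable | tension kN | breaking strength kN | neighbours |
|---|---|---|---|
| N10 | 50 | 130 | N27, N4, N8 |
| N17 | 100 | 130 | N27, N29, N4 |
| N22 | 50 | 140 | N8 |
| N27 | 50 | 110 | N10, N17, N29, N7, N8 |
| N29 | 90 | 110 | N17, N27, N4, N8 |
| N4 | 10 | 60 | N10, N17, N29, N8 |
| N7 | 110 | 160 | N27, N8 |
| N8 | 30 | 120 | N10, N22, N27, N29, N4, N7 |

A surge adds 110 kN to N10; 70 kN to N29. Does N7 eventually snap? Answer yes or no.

Round 1 — N10 at 160 > 130; N29 at 160 > 110. N10, N29 snap.
  N10 sheds 160 kN to N27, N4, N8: 53 each (1 lost).
    N27: 50+53 = 103 ≤ 110
    N4: 10+53 = 63 > 60
    N8: 30+53 = 83 ≤ 120
  N29 sheds 160 kN to N17, N27, N4, N8: 40 each.
    N17: 100+40 = 140 > 130
    N27: 103+40 = 143 > 110
    N4: 63+40 = 103 > 60
    N8: 83+40 = 123 > 120
Round 2 — N17, N27, N4, N8 snap.
  N17 sheds 140 kN: no online neighbours, lost.
  N27 sheds 143 kN to N7: 143 each.
    N7: 110+143 = 253 > 160
  N4 sheds 103 kN: no online neighbours, lost.
  N8 sheds 123 kN to N22, N7: 61 each (1 lost).
    N22: 50+61 = 111 ≤ 140
    N7: 253+61 = 314 > 160
Round 3 — N7 snaps.
  N7 sheds 314 kN: no online neighbours, lost.
No further breaks.

yes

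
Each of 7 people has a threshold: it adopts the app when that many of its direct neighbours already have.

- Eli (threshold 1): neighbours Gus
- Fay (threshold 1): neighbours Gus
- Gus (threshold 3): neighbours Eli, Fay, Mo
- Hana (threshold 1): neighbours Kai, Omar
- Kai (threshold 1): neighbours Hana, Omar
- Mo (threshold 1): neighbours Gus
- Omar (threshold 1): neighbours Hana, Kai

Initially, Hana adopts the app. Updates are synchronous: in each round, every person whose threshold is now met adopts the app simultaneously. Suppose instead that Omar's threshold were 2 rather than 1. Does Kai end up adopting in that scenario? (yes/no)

yes

With Omar's threshold at 2:
Round 1 — Hana adopts the app (initial).
Round 2 — checking thresholds:
  Kai: 1 of 2 neighbours ≥ 1, adopts the app.
  Omar: 1 of 2 neighbours < 2, holds.
Round 3 — checking thresholds:
  Omar: 2 of 2 neighbours ≥ 2, adopts the app.
Round 4 — no new adoptions; cascade stops.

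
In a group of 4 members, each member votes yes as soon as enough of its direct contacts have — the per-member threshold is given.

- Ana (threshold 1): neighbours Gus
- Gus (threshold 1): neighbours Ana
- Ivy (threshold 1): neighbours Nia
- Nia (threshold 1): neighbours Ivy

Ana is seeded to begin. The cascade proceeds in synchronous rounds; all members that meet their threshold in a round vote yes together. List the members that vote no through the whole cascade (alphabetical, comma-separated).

Round 1 — Ana votes yes (initial).
Round 2 — checking thresholds:
  Gus: 1 of 1 neighbours ≥ 1, votes yes.
Round 3 — no new yes votes; cascade stops.

Ivy, Nia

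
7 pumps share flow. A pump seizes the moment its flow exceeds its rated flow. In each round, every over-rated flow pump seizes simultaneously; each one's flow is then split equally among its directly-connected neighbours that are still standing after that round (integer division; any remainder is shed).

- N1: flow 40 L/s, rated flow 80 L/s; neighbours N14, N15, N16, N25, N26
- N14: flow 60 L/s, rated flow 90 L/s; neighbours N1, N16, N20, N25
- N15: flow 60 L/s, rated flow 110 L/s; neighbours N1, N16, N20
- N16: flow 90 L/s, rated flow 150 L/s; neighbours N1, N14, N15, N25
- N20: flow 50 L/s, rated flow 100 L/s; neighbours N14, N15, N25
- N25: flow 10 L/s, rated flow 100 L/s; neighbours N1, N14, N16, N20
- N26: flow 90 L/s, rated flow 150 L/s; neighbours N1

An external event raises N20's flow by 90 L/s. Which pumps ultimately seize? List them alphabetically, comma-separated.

Round 1 — N20 at 140 > 100. N20 seizes.
  N20 sheds 140 L/s to N14, N15, N25: 46 each (2 lost).
    N14: 60+46 = 106 > 90
    N15: 60+46 = 106 ≤ 110
    N25: 10+46 = 56 ≤ 100
Round 2 — N14 seizes.
  N14 sheds 106 L/s to N1, N16, N25: 35 each (1 lost).
    N1: 40+35 = 75 ≤ 80
    N16: 90+35 = 125 ≤ 150
    N25: 56+35 = 91 ≤ 100
No further seizures.

N14, N20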